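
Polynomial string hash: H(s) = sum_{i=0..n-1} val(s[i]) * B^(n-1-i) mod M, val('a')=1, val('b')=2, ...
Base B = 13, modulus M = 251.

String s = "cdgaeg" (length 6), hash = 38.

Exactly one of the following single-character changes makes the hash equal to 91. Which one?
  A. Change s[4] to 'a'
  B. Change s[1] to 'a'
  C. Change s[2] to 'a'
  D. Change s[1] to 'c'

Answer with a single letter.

Option A: s[4]='e'->'a', delta=(1-5)*13^1 mod 251 = 199, hash=38+199 mod 251 = 237
Option B: s[1]='d'->'a', delta=(1-4)*13^4 mod 251 = 159, hash=38+159 mod 251 = 197
Option C: s[2]='g'->'a', delta=(1-7)*13^3 mod 251 = 121, hash=38+121 mod 251 = 159
Option D: s[1]='d'->'c', delta=(3-4)*13^4 mod 251 = 53, hash=38+53 mod 251 = 91 <-- target

Answer: D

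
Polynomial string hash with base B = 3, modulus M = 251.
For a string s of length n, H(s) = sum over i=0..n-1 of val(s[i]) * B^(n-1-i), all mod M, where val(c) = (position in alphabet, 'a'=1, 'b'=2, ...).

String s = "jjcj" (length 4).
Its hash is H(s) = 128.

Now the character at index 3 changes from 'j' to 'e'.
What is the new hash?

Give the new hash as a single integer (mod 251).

val('j') = 10, val('e') = 5
Position k = 3, exponent = n-1-k = 0
B^0 mod M = 3^0 mod 251 = 1
Delta = (5 - 10) * 1 mod 251 = 246
New hash = (128 + 246) mod 251 = 123

Answer: 123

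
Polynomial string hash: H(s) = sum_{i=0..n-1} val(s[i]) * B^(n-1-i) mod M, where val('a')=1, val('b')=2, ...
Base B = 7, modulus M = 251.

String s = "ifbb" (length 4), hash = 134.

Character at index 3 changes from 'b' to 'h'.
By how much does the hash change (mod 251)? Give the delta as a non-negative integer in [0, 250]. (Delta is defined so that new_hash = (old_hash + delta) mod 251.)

Delta formula: (val(new) - val(old)) * B^(n-1-k) mod M
  val('h') - val('b') = 8 - 2 = 6
  B^(n-1-k) = 7^0 mod 251 = 1
  Delta = 6 * 1 mod 251 = 6

Answer: 6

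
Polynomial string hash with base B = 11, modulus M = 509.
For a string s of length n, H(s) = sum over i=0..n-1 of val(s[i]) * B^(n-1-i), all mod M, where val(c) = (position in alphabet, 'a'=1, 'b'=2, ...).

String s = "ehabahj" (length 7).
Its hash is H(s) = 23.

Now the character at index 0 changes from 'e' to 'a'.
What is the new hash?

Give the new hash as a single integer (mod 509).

val('e') = 5, val('a') = 1
Position k = 0, exponent = n-1-k = 6
B^6 mod M = 11^6 mod 509 = 241
Delta = (1 - 5) * 241 mod 509 = 54
New hash = (23 + 54) mod 509 = 77

Answer: 77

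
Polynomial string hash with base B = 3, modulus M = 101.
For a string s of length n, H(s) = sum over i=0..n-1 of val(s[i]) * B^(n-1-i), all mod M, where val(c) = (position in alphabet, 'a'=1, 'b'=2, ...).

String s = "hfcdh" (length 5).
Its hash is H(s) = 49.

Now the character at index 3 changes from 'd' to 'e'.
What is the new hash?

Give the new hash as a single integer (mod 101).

val('d') = 4, val('e') = 5
Position k = 3, exponent = n-1-k = 1
B^1 mod M = 3^1 mod 101 = 3
Delta = (5 - 4) * 3 mod 101 = 3
New hash = (49 + 3) mod 101 = 52

Answer: 52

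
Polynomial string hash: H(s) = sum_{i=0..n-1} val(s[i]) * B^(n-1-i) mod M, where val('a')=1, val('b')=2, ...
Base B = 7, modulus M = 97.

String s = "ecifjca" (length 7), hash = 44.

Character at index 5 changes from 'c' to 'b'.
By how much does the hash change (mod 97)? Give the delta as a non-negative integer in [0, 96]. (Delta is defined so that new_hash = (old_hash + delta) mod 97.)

Answer: 90

Derivation:
Delta formula: (val(new) - val(old)) * B^(n-1-k) mod M
  val('b') - val('c') = 2 - 3 = -1
  B^(n-1-k) = 7^1 mod 97 = 7
  Delta = -1 * 7 mod 97 = 90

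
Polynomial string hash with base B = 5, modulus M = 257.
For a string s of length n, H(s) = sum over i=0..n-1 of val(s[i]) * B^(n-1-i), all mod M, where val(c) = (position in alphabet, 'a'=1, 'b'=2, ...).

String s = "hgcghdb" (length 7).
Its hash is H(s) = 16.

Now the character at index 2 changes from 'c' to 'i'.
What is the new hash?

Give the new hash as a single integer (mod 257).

Answer: 168

Derivation:
val('c') = 3, val('i') = 9
Position k = 2, exponent = n-1-k = 4
B^4 mod M = 5^4 mod 257 = 111
Delta = (9 - 3) * 111 mod 257 = 152
New hash = (16 + 152) mod 257 = 168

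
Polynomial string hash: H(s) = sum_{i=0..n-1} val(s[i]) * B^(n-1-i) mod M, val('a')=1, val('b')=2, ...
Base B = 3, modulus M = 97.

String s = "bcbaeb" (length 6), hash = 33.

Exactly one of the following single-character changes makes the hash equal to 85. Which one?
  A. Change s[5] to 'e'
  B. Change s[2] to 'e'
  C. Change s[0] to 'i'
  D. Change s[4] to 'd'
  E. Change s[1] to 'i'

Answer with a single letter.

Option A: s[5]='b'->'e', delta=(5-2)*3^0 mod 97 = 3, hash=33+3 mod 97 = 36
Option B: s[2]='b'->'e', delta=(5-2)*3^3 mod 97 = 81, hash=33+81 mod 97 = 17
Option C: s[0]='b'->'i', delta=(9-2)*3^5 mod 97 = 52, hash=33+52 mod 97 = 85 <-- target
Option D: s[4]='e'->'d', delta=(4-5)*3^1 mod 97 = 94, hash=33+94 mod 97 = 30
Option E: s[1]='c'->'i', delta=(9-3)*3^4 mod 97 = 1, hash=33+1 mod 97 = 34

Answer: C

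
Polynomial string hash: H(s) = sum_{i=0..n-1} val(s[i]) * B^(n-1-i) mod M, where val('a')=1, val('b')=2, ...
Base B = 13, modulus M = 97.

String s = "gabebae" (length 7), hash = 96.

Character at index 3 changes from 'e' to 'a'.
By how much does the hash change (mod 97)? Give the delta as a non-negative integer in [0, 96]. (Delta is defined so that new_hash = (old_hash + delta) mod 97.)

Answer: 39

Derivation:
Delta formula: (val(new) - val(old)) * B^(n-1-k) mod M
  val('a') - val('e') = 1 - 5 = -4
  B^(n-1-k) = 13^3 mod 97 = 63
  Delta = -4 * 63 mod 97 = 39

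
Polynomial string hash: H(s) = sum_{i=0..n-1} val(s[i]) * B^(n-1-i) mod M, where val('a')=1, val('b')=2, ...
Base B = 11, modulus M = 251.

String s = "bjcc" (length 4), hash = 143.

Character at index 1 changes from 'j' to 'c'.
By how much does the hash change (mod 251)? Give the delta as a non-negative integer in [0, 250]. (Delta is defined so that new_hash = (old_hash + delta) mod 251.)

Answer: 157

Derivation:
Delta formula: (val(new) - val(old)) * B^(n-1-k) mod M
  val('c') - val('j') = 3 - 10 = -7
  B^(n-1-k) = 11^2 mod 251 = 121
  Delta = -7 * 121 mod 251 = 157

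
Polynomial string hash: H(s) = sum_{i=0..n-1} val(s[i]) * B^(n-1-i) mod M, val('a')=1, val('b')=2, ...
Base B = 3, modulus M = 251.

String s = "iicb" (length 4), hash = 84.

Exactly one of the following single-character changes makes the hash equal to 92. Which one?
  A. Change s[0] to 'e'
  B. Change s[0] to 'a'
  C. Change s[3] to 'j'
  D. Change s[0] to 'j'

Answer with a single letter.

Answer: C

Derivation:
Option A: s[0]='i'->'e', delta=(5-9)*3^3 mod 251 = 143, hash=84+143 mod 251 = 227
Option B: s[0]='i'->'a', delta=(1-9)*3^3 mod 251 = 35, hash=84+35 mod 251 = 119
Option C: s[3]='b'->'j', delta=(10-2)*3^0 mod 251 = 8, hash=84+8 mod 251 = 92 <-- target
Option D: s[0]='i'->'j', delta=(10-9)*3^3 mod 251 = 27, hash=84+27 mod 251 = 111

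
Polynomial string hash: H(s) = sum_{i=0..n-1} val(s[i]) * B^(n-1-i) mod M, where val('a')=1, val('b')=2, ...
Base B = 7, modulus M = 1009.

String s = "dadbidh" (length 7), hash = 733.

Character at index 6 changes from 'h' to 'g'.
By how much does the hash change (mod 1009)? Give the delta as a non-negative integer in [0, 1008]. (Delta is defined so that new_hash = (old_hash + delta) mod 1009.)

Delta formula: (val(new) - val(old)) * B^(n-1-k) mod M
  val('g') - val('h') = 7 - 8 = -1
  B^(n-1-k) = 7^0 mod 1009 = 1
  Delta = -1 * 1 mod 1009 = 1008

Answer: 1008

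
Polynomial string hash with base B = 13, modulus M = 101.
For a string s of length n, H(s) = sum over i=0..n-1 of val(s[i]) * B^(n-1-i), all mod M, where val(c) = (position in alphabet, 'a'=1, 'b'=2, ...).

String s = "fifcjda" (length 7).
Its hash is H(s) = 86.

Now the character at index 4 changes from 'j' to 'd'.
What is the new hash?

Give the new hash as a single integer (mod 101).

val('j') = 10, val('d') = 4
Position k = 4, exponent = n-1-k = 2
B^2 mod M = 13^2 mod 101 = 68
Delta = (4 - 10) * 68 mod 101 = 97
New hash = (86 + 97) mod 101 = 82

Answer: 82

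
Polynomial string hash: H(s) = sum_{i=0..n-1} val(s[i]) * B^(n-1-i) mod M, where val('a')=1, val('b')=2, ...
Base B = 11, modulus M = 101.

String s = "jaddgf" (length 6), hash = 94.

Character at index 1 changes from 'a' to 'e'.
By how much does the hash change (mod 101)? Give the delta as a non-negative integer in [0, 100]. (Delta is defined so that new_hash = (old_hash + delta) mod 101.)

Delta formula: (val(new) - val(old)) * B^(n-1-k) mod M
  val('e') - val('a') = 5 - 1 = 4
  B^(n-1-k) = 11^4 mod 101 = 97
  Delta = 4 * 97 mod 101 = 85

Answer: 85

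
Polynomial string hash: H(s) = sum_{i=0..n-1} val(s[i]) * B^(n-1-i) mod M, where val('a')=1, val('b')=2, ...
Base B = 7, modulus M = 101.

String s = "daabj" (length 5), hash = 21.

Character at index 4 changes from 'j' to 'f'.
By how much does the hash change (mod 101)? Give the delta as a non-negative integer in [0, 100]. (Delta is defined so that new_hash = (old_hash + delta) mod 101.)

Delta formula: (val(new) - val(old)) * B^(n-1-k) mod M
  val('f') - val('j') = 6 - 10 = -4
  B^(n-1-k) = 7^0 mod 101 = 1
  Delta = -4 * 1 mod 101 = 97

Answer: 97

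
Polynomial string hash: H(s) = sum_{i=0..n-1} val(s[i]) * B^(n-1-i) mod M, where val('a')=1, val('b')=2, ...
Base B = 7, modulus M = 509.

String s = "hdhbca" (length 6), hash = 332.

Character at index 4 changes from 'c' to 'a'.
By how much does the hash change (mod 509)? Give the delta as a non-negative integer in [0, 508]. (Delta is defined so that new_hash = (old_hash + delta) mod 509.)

Answer: 495

Derivation:
Delta formula: (val(new) - val(old)) * B^(n-1-k) mod M
  val('a') - val('c') = 1 - 3 = -2
  B^(n-1-k) = 7^1 mod 509 = 7
  Delta = -2 * 7 mod 509 = 495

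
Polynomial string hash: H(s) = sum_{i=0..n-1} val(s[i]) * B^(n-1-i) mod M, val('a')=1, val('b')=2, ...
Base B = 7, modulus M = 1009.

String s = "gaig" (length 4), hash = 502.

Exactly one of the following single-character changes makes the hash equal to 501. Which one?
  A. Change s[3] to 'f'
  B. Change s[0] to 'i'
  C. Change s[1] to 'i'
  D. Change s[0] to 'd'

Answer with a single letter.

Answer: A

Derivation:
Option A: s[3]='g'->'f', delta=(6-7)*7^0 mod 1009 = 1008, hash=502+1008 mod 1009 = 501 <-- target
Option B: s[0]='g'->'i', delta=(9-7)*7^3 mod 1009 = 686, hash=502+686 mod 1009 = 179
Option C: s[1]='a'->'i', delta=(9-1)*7^2 mod 1009 = 392, hash=502+392 mod 1009 = 894
Option D: s[0]='g'->'d', delta=(4-7)*7^3 mod 1009 = 989, hash=502+989 mod 1009 = 482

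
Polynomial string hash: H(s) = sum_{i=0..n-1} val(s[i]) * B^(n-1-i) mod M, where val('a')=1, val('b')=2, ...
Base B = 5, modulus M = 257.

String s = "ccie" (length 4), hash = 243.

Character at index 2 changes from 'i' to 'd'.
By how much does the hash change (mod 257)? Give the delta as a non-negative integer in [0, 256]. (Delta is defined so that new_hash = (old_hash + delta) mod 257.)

Answer: 232

Derivation:
Delta formula: (val(new) - val(old)) * B^(n-1-k) mod M
  val('d') - val('i') = 4 - 9 = -5
  B^(n-1-k) = 5^1 mod 257 = 5
  Delta = -5 * 5 mod 257 = 232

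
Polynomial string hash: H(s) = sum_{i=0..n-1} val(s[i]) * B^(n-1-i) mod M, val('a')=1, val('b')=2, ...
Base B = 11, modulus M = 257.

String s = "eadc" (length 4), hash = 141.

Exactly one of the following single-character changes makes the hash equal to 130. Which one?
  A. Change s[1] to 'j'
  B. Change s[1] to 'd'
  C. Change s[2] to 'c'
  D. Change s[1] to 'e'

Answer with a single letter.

Option A: s[1]='a'->'j', delta=(10-1)*11^2 mod 257 = 61, hash=141+61 mod 257 = 202
Option B: s[1]='a'->'d', delta=(4-1)*11^2 mod 257 = 106, hash=141+106 mod 257 = 247
Option C: s[2]='d'->'c', delta=(3-4)*11^1 mod 257 = 246, hash=141+246 mod 257 = 130 <-- target
Option D: s[1]='a'->'e', delta=(5-1)*11^2 mod 257 = 227, hash=141+227 mod 257 = 111

Answer: C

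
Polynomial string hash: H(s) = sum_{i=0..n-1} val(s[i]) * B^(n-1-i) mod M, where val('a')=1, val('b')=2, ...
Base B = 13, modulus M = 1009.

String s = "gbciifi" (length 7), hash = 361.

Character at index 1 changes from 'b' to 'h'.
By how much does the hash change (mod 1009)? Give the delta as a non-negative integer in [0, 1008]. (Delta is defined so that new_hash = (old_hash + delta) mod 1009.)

Delta formula: (val(new) - val(old)) * B^(n-1-k) mod M
  val('h') - val('b') = 8 - 2 = 6
  B^(n-1-k) = 13^5 mod 1009 = 990
  Delta = 6 * 990 mod 1009 = 895

Answer: 895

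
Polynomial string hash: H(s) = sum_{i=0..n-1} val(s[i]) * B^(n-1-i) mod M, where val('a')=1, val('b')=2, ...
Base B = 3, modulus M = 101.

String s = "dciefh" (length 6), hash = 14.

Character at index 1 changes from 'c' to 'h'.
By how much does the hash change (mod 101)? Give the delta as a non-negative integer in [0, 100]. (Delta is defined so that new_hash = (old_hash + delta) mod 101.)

Answer: 1

Derivation:
Delta formula: (val(new) - val(old)) * B^(n-1-k) mod M
  val('h') - val('c') = 8 - 3 = 5
  B^(n-1-k) = 3^4 mod 101 = 81
  Delta = 5 * 81 mod 101 = 1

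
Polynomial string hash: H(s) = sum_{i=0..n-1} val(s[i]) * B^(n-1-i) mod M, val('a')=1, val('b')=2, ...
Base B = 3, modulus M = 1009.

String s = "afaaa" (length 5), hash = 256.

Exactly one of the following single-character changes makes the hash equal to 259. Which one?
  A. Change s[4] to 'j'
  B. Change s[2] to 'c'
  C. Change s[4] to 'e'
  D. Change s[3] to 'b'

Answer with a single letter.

Answer: D

Derivation:
Option A: s[4]='a'->'j', delta=(10-1)*3^0 mod 1009 = 9, hash=256+9 mod 1009 = 265
Option B: s[2]='a'->'c', delta=(3-1)*3^2 mod 1009 = 18, hash=256+18 mod 1009 = 274
Option C: s[4]='a'->'e', delta=(5-1)*3^0 mod 1009 = 4, hash=256+4 mod 1009 = 260
Option D: s[3]='a'->'b', delta=(2-1)*3^1 mod 1009 = 3, hash=256+3 mod 1009 = 259 <-- target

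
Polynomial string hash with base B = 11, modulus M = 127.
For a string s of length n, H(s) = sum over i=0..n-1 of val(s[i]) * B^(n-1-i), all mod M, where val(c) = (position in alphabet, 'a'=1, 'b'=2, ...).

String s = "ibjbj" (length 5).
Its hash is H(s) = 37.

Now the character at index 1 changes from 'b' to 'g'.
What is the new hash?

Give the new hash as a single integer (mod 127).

Answer: 88

Derivation:
val('b') = 2, val('g') = 7
Position k = 1, exponent = n-1-k = 3
B^3 mod M = 11^3 mod 127 = 61
Delta = (7 - 2) * 61 mod 127 = 51
New hash = (37 + 51) mod 127 = 88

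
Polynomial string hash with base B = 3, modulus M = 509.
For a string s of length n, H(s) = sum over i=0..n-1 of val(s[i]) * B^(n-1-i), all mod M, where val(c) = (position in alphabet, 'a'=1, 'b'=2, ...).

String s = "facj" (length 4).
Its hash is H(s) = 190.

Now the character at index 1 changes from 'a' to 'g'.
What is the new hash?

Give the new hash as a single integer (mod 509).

Answer: 244

Derivation:
val('a') = 1, val('g') = 7
Position k = 1, exponent = n-1-k = 2
B^2 mod M = 3^2 mod 509 = 9
Delta = (7 - 1) * 9 mod 509 = 54
New hash = (190 + 54) mod 509 = 244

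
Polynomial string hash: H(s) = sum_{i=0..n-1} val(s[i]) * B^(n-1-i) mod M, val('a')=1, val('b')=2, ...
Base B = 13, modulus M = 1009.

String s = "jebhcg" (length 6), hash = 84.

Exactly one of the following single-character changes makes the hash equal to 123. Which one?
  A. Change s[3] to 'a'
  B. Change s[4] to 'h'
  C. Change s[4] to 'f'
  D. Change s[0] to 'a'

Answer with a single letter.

Option A: s[3]='h'->'a', delta=(1-8)*13^2 mod 1009 = 835, hash=84+835 mod 1009 = 919
Option B: s[4]='c'->'h', delta=(8-3)*13^1 mod 1009 = 65, hash=84+65 mod 1009 = 149
Option C: s[4]='c'->'f', delta=(6-3)*13^1 mod 1009 = 39, hash=84+39 mod 1009 = 123 <-- target
Option D: s[0]='j'->'a', delta=(1-10)*13^5 mod 1009 = 171, hash=84+171 mod 1009 = 255

Answer: C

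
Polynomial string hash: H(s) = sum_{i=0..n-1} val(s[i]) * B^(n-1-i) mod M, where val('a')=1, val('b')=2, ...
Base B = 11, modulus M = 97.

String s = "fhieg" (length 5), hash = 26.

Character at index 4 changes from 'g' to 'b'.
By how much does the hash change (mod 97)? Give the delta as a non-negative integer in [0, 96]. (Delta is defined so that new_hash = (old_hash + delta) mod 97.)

Delta formula: (val(new) - val(old)) * B^(n-1-k) mod M
  val('b') - val('g') = 2 - 7 = -5
  B^(n-1-k) = 11^0 mod 97 = 1
  Delta = -5 * 1 mod 97 = 92

Answer: 92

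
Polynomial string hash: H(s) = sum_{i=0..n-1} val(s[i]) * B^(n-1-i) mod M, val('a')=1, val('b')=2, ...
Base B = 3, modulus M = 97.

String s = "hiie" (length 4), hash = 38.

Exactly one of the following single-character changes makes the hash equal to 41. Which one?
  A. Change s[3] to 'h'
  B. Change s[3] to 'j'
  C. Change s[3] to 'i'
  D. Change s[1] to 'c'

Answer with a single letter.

Answer: A

Derivation:
Option A: s[3]='e'->'h', delta=(8-5)*3^0 mod 97 = 3, hash=38+3 mod 97 = 41 <-- target
Option B: s[3]='e'->'j', delta=(10-5)*3^0 mod 97 = 5, hash=38+5 mod 97 = 43
Option C: s[3]='e'->'i', delta=(9-5)*3^0 mod 97 = 4, hash=38+4 mod 97 = 42
Option D: s[1]='i'->'c', delta=(3-9)*3^2 mod 97 = 43, hash=38+43 mod 97 = 81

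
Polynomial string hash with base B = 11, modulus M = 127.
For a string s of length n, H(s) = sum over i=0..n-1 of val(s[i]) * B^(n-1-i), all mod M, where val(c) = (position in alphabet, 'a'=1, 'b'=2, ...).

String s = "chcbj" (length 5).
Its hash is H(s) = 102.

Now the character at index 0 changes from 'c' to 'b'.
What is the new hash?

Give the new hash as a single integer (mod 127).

Answer: 66

Derivation:
val('c') = 3, val('b') = 2
Position k = 0, exponent = n-1-k = 4
B^4 mod M = 11^4 mod 127 = 36
Delta = (2 - 3) * 36 mod 127 = 91
New hash = (102 + 91) mod 127 = 66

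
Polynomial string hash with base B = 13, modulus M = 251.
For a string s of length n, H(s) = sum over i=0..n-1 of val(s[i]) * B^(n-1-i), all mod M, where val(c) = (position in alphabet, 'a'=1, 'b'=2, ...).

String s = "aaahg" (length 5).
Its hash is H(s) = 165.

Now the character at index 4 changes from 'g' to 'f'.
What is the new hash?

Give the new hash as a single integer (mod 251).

Answer: 164

Derivation:
val('g') = 7, val('f') = 6
Position k = 4, exponent = n-1-k = 0
B^0 mod M = 13^0 mod 251 = 1
Delta = (6 - 7) * 1 mod 251 = 250
New hash = (165 + 250) mod 251 = 164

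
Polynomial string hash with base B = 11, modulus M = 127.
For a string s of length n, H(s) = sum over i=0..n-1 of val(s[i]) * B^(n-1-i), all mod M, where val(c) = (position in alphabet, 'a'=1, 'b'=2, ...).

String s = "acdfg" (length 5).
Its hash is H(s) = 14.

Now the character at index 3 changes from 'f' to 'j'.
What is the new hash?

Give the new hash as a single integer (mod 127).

Answer: 58

Derivation:
val('f') = 6, val('j') = 10
Position k = 3, exponent = n-1-k = 1
B^1 mod M = 11^1 mod 127 = 11
Delta = (10 - 6) * 11 mod 127 = 44
New hash = (14 + 44) mod 127 = 58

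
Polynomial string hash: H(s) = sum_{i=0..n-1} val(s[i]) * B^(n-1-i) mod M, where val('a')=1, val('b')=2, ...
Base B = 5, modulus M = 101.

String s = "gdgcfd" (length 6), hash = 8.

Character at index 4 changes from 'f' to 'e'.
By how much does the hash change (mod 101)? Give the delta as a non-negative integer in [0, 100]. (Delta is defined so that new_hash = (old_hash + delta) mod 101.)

Delta formula: (val(new) - val(old)) * B^(n-1-k) mod M
  val('e') - val('f') = 5 - 6 = -1
  B^(n-1-k) = 5^1 mod 101 = 5
  Delta = -1 * 5 mod 101 = 96

Answer: 96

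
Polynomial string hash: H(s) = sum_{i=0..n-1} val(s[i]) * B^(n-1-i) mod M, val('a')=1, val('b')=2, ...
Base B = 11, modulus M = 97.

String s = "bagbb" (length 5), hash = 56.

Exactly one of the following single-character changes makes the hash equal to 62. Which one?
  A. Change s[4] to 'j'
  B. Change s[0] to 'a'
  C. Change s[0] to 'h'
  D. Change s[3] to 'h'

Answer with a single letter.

Answer: B

Derivation:
Option A: s[4]='b'->'j', delta=(10-2)*11^0 mod 97 = 8, hash=56+8 mod 97 = 64
Option B: s[0]='b'->'a', delta=(1-2)*11^4 mod 97 = 6, hash=56+6 mod 97 = 62 <-- target
Option C: s[0]='b'->'h', delta=(8-2)*11^4 mod 97 = 61, hash=56+61 mod 97 = 20
Option D: s[3]='b'->'h', delta=(8-2)*11^1 mod 97 = 66, hash=56+66 mod 97 = 25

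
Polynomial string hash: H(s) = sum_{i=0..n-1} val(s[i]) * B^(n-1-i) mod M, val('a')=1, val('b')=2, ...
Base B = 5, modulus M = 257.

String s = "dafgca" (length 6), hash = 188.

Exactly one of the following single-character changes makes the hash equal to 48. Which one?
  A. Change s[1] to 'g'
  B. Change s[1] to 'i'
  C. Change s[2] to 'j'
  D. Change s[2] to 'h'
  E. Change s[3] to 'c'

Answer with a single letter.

Answer: B

Derivation:
Option A: s[1]='a'->'g', delta=(7-1)*5^4 mod 257 = 152, hash=188+152 mod 257 = 83
Option B: s[1]='a'->'i', delta=(9-1)*5^4 mod 257 = 117, hash=188+117 mod 257 = 48 <-- target
Option C: s[2]='f'->'j', delta=(10-6)*5^3 mod 257 = 243, hash=188+243 mod 257 = 174
Option D: s[2]='f'->'h', delta=(8-6)*5^3 mod 257 = 250, hash=188+250 mod 257 = 181
Option E: s[3]='g'->'c', delta=(3-7)*5^2 mod 257 = 157, hash=188+157 mod 257 = 88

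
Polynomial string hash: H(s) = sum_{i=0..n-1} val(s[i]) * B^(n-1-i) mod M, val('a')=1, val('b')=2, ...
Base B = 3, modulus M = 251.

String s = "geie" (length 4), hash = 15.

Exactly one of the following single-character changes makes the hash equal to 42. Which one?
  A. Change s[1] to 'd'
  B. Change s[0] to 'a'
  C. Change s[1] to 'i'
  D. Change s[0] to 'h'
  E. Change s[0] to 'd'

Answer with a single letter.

Answer: D

Derivation:
Option A: s[1]='e'->'d', delta=(4-5)*3^2 mod 251 = 242, hash=15+242 mod 251 = 6
Option B: s[0]='g'->'a', delta=(1-7)*3^3 mod 251 = 89, hash=15+89 mod 251 = 104
Option C: s[1]='e'->'i', delta=(9-5)*3^2 mod 251 = 36, hash=15+36 mod 251 = 51
Option D: s[0]='g'->'h', delta=(8-7)*3^3 mod 251 = 27, hash=15+27 mod 251 = 42 <-- target
Option E: s[0]='g'->'d', delta=(4-7)*3^3 mod 251 = 170, hash=15+170 mod 251 = 185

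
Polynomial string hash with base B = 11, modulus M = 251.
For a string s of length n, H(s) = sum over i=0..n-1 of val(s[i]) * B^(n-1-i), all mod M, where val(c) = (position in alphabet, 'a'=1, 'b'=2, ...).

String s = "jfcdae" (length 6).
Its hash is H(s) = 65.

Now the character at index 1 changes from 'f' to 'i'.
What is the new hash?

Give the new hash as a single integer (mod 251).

Answer: 63

Derivation:
val('f') = 6, val('i') = 9
Position k = 1, exponent = n-1-k = 4
B^4 mod M = 11^4 mod 251 = 83
Delta = (9 - 6) * 83 mod 251 = 249
New hash = (65 + 249) mod 251 = 63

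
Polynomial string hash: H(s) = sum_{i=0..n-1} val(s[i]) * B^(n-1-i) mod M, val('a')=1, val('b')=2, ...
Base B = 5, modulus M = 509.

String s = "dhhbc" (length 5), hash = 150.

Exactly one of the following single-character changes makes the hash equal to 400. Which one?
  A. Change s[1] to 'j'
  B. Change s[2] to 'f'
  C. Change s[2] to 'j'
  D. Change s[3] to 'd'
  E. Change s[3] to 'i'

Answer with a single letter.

Option A: s[1]='h'->'j', delta=(10-8)*5^3 mod 509 = 250, hash=150+250 mod 509 = 400 <-- target
Option B: s[2]='h'->'f', delta=(6-8)*5^2 mod 509 = 459, hash=150+459 mod 509 = 100
Option C: s[2]='h'->'j', delta=(10-8)*5^2 mod 509 = 50, hash=150+50 mod 509 = 200
Option D: s[3]='b'->'d', delta=(4-2)*5^1 mod 509 = 10, hash=150+10 mod 509 = 160
Option E: s[3]='b'->'i', delta=(9-2)*5^1 mod 509 = 35, hash=150+35 mod 509 = 185

Answer: A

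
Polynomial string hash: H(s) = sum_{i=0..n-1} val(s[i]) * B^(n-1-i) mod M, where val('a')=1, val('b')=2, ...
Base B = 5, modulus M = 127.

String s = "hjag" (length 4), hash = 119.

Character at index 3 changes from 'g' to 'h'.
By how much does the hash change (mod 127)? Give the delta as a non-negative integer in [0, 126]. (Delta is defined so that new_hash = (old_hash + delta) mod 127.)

Delta formula: (val(new) - val(old)) * B^(n-1-k) mod M
  val('h') - val('g') = 8 - 7 = 1
  B^(n-1-k) = 5^0 mod 127 = 1
  Delta = 1 * 1 mod 127 = 1

Answer: 1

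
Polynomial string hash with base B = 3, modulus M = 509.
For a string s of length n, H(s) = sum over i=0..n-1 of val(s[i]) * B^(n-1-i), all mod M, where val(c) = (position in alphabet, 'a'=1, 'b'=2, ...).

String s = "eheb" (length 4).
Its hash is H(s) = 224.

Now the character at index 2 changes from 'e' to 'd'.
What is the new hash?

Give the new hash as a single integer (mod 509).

val('e') = 5, val('d') = 4
Position k = 2, exponent = n-1-k = 1
B^1 mod M = 3^1 mod 509 = 3
Delta = (4 - 5) * 3 mod 509 = 506
New hash = (224 + 506) mod 509 = 221

Answer: 221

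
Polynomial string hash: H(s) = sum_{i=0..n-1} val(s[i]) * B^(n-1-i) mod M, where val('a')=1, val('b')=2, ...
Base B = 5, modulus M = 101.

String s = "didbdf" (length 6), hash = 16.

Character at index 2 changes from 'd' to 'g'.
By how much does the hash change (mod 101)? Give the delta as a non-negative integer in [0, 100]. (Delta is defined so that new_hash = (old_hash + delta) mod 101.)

Delta formula: (val(new) - val(old)) * B^(n-1-k) mod M
  val('g') - val('d') = 7 - 4 = 3
  B^(n-1-k) = 5^3 mod 101 = 24
  Delta = 3 * 24 mod 101 = 72

Answer: 72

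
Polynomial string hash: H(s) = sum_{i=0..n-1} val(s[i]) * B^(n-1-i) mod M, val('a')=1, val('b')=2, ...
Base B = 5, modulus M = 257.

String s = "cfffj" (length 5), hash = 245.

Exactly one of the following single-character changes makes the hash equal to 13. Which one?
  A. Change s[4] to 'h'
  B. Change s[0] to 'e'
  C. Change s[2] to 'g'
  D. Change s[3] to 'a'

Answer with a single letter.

Answer: C

Derivation:
Option A: s[4]='j'->'h', delta=(8-10)*5^0 mod 257 = 255, hash=245+255 mod 257 = 243
Option B: s[0]='c'->'e', delta=(5-3)*5^4 mod 257 = 222, hash=245+222 mod 257 = 210
Option C: s[2]='f'->'g', delta=(7-6)*5^2 mod 257 = 25, hash=245+25 mod 257 = 13 <-- target
Option D: s[3]='f'->'a', delta=(1-6)*5^1 mod 257 = 232, hash=245+232 mod 257 = 220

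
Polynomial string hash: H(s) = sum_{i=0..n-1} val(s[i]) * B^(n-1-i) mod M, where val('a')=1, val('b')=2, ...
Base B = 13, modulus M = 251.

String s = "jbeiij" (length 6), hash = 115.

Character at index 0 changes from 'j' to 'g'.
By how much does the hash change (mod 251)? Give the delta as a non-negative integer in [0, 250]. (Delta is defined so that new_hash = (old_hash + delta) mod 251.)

Answer: 59

Derivation:
Delta formula: (val(new) - val(old)) * B^(n-1-k) mod M
  val('g') - val('j') = 7 - 10 = -3
  B^(n-1-k) = 13^5 mod 251 = 64
  Delta = -3 * 64 mod 251 = 59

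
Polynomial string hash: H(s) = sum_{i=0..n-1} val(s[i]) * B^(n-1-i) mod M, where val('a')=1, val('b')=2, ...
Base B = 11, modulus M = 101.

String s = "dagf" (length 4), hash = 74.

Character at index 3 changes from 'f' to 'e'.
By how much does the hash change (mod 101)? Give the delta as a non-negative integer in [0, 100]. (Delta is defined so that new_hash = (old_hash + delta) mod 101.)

Delta formula: (val(new) - val(old)) * B^(n-1-k) mod M
  val('e') - val('f') = 5 - 6 = -1
  B^(n-1-k) = 11^0 mod 101 = 1
  Delta = -1 * 1 mod 101 = 100

Answer: 100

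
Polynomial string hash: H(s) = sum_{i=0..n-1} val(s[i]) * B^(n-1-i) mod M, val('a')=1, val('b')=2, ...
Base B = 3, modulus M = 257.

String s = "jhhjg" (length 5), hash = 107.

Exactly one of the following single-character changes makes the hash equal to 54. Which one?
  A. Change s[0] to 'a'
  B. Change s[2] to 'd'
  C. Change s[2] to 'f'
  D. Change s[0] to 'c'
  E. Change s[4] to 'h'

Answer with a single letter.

Option A: s[0]='j'->'a', delta=(1-10)*3^4 mod 257 = 42, hash=107+42 mod 257 = 149
Option B: s[2]='h'->'d', delta=(4-8)*3^2 mod 257 = 221, hash=107+221 mod 257 = 71
Option C: s[2]='h'->'f', delta=(6-8)*3^2 mod 257 = 239, hash=107+239 mod 257 = 89
Option D: s[0]='j'->'c', delta=(3-10)*3^4 mod 257 = 204, hash=107+204 mod 257 = 54 <-- target
Option E: s[4]='g'->'h', delta=(8-7)*3^0 mod 257 = 1, hash=107+1 mod 257 = 108

Answer: D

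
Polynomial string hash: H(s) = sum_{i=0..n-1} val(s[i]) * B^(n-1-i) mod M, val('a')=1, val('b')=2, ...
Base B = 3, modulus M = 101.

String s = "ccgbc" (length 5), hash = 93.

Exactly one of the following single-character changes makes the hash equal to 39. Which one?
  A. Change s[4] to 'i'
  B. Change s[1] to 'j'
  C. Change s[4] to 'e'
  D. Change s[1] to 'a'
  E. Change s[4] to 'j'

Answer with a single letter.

Answer: D

Derivation:
Option A: s[4]='c'->'i', delta=(9-3)*3^0 mod 101 = 6, hash=93+6 mod 101 = 99
Option B: s[1]='c'->'j', delta=(10-3)*3^3 mod 101 = 88, hash=93+88 mod 101 = 80
Option C: s[4]='c'->'e', delta=(5-3)*3^0 mod 101 = 2, hash=93+2 mod 101 = 95
Option D: s[1]='c'->'a', delta=(1-3)*3^3 mod 101 = 47, hash=93+47 mod 101 = 39 <-- target
Option E: s[4]='c'->'j', delta=(10-3)*3^0 mod 101 = 7, hash=93+7 mod 101 = 100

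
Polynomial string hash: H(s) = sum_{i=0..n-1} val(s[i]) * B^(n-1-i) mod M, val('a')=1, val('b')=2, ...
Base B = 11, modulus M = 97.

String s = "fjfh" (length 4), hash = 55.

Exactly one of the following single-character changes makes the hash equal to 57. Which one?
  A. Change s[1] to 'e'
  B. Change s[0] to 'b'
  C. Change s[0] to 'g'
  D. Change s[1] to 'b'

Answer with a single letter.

Option A: s[1]='j'->'e', delta=(5-10)*11^2 mod 97 = 74, hash=55+74 mod 97 = 32
Option B: s[0]='f'->'b', delta=(2-6)*11^3 mod 97 = 11, hash=55+11 mod 97 = 66
Option C: s[0]='f'->'g', delta=(7-6)*11^3 mod 97 = 70, hash=55+70 mod 97 = 28
Option D: s[1]='j'->'b', delta=(2-10)*11^2 mod 97 = 2, hash=55+2 mod 97 = 57 <-- target

Answer: D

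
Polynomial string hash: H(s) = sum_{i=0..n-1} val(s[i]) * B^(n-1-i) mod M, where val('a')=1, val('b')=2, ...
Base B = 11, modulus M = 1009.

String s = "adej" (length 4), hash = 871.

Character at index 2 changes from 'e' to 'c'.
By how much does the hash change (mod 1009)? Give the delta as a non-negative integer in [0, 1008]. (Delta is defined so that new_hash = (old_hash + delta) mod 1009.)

Delta formula: (val(new) - val(old)) * B^(n-1-k) mod M
  val('c') - val('e') = 3 - 5 = -2
  B^(n-1-k) = 11^1 mod 1009 = 11
  Delta = -2 * 11 mod 1009 = 987

Answer: 987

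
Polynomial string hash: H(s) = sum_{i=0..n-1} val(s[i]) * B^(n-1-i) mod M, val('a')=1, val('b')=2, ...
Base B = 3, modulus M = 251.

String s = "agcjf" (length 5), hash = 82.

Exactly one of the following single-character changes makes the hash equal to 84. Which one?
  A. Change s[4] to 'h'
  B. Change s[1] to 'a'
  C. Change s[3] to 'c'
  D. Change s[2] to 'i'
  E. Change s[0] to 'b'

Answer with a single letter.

Option A: s[4]='f'->'h', delta=(8-6)*3^0 mod 251 = 2, hash=82+2 mod 251 = 84 <-- target
Option B: s[1]='g'->'a', delta=(1-7)*3^3 mod 251 = 89, hash=82+89 mod 251 = 171
Option C: s[3]='j'->'c', delta=(3-10)*3^1 mod 251 = 230, hash=82+230 mod 251 = 61
Option D: s[2]='c'->'i', delta=(9-3)*3^2 mod 251 = 54, hash=82+54 mod 251 = 136
Option E: s[0]='a'->'b', delta=(2-1)*3^4 mod 251 = 81, hash=82+81 mod 251 = 163

Answer: A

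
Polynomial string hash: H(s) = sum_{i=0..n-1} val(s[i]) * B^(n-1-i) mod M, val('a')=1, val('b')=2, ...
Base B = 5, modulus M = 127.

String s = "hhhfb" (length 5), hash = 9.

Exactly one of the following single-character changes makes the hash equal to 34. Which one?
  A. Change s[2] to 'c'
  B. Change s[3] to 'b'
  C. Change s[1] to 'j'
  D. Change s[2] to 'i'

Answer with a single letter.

Answer: D

Derivation:
Option A: s[2]='h'->'c', delta=(3-8)*5^2 mod 127 = 2, hash=9+2 mod 127 = 11
Option B: s[3]='f'->'b', delta=(2-6)*5^1 mod 127 = 107, hash=9+107 mod 127 = 116
Option C: s[1]='h'->'j', delta=(10-8)*5^3 mod 127 = 123, hash=9+123 mod 127 = 5
Option D: s[2]='h'->'i', delta=(9-8)*5^2 mod 127 = 25, hash=9+25 mod 127 = 34 <-- target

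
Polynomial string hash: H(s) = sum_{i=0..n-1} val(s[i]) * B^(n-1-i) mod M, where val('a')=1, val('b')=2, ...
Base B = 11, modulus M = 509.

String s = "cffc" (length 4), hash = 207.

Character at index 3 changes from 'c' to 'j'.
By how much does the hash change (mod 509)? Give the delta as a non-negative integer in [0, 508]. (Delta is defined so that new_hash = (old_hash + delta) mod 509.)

Delta formula: (val(new) - val(old)) * B^(n-1-k) mod M
  val('j') - val('c') = 10 - 3 = 7
  B^(n-1-k) = 11^0 mod 509 = 1
  Delta = 7 * 1 mod 509 = 7

Answer: 7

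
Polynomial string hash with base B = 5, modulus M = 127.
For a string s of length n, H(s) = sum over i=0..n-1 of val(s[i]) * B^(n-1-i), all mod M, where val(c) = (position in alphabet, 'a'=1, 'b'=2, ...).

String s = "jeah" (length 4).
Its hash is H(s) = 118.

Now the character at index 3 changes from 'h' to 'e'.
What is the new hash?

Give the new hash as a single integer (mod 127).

Answer: 115

Derivation:
val('h') = 8, val('e') = 5
Position k = 3, exponent = n-1-k = 0
B^0 mod M = 5^0 mod 127 = 1
Delta = (5 - 8) * 1 mod 127 = 124
New hash = (118 + 124) mod 127 = 115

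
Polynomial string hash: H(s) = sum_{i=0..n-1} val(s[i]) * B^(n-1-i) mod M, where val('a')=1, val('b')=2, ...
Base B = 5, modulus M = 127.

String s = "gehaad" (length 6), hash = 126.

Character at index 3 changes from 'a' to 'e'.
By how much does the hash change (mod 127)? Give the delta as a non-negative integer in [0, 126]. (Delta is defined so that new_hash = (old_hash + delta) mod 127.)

Delta formula: (val(new) - val(old)) * B^(n-1-k) mod M
  val('e') - val('a') = 5 - 1 = 4
  B^(n-1-k) = 5^2 mod 127 = 25
  Delta = 4 * 25 mod 127 = 100

Answer: 100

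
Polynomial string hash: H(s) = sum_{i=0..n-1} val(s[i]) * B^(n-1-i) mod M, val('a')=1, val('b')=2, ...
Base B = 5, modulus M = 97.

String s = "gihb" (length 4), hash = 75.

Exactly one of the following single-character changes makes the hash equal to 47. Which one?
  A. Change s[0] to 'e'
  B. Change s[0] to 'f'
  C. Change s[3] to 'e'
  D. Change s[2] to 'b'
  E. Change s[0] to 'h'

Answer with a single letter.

Answer: B

Derivation:
Option A: s[0]='g'->'e', delta=(5-7)*5^3 mod 97 = 41, hash=75+41 mod 97 = 19
Option B: s[0]='g'->'f', delta=(6-7)*5^3 mod 97 = 69, hash=75+69 mod 97 = 47 <-- target
Option C: s[3]='b'->'e', delta=(5-2)*5^0 mod 97 = 3, hash=75+3 mod 97 = 78
Option D: s[2]='h'->'b', delta=(2-8)*5^1 mod 97 = 67, hash=75+67 mod 97 = 45
Option E: s[0]='g'->'h', delta=(8-7)*5^3 mod 97 = 28, hash=75+28 mod 97 = 6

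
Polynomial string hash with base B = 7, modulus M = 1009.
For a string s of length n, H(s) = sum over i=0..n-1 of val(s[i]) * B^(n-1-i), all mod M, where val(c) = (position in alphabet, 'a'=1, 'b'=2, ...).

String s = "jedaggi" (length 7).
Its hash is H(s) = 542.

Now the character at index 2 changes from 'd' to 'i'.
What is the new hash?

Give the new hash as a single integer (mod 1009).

Answer: 439

Derivation:
val('d') = 4, val('i') = 9
Position k = 2, exponent = n-1-k = 4
B^4 mod M = 7^4 mod 1009 = 383
Delta = (9 - 4) * 383 mod 1009 = 906
New hash = (542 + 906) mod 1009 = 439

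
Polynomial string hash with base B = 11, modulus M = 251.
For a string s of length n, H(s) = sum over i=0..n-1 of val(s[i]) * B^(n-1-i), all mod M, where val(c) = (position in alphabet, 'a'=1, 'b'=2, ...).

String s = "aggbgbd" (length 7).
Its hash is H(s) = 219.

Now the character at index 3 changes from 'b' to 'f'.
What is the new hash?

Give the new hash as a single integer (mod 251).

Answer: 21

Derivation:
val('b') = 2, val('f') = 6
Position k = 3, exponent = n-1-k = 3
B^3 mod M = 11^3 mod 251 = 76
Delta = (6 - 2) * 76 mod 251 = 53
New hash = (219 + 53) mod 251 = 21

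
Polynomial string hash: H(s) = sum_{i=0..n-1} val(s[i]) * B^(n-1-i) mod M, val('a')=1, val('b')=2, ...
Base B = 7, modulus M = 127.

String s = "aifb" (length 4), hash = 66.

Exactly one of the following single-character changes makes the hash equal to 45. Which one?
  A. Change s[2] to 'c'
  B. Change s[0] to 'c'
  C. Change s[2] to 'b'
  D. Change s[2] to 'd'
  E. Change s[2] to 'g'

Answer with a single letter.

Answer: A

Derivation:
Option A: s[2]='f'->'c', delta=(3-6)*7^1 mod 127 = 106, hash=66+106 mod 127 = 45 <-- target
Option B: s[0]='a'->'c', delta=(3-1)*7^3 mod 127 = 51, hash=66+51 mod 127 = 117
Option C: s[2]='f'->'b', delta=(2-6)*7^1 mod 127 = 99, hash=66+99 mod 127 = 38
Option D: s[2]='f'->'d', delta=(4-6)*7^1 mod 127 = 113, hash=66+113 mod 127 = 52
Option E: s[2]='f'->'g', delta=(7-6)*7^1 mod 127 = 7, hash=66+7 mod 127 = 73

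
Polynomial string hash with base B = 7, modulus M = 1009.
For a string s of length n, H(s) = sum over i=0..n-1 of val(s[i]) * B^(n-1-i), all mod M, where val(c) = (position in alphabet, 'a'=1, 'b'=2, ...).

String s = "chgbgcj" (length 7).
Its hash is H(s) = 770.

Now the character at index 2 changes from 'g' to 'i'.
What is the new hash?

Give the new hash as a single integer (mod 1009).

val('g') = 7, val('i') = 9
Position k = 2, exponent = n-1-k = 4
B^4 mod M = 7^4 mod 1009 = 383
Delta = (9 - 7) * 383 mod 1009 = 766
New hash = (770 + 766) mod 1009 = 527

Answer: 527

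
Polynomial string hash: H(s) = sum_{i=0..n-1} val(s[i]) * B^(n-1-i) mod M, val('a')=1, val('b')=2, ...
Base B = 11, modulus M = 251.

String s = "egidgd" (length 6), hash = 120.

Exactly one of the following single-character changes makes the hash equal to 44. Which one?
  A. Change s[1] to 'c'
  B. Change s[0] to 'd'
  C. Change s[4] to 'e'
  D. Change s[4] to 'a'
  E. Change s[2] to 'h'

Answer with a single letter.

Answer: E

Derivation:
Option A: s[1]='g'->'c', delta=(3-7)*11^4 mod 251 = 170, hash=120+170 mod 251 = 39
Option B: s[0]='e'->'d', delta=(4-5)*11^5 mod 251 = 91, hash=120+91 mod 251 = 211
Option C: s[4]='g'->'e', delta=(5-7)*11^1 mod 251 = 229, hash=120+229 mod 251 = 98
Option D: s[4]='g'->'a', delta=(1-7)*11^1 mod 251 = 185, hash=120+185 mod 251 = 54
Option E: s[2]='i'->'h', delta=(8-9)*11^3 mod 251 = 175, hash=120+175 mod 251 = 44 <-- target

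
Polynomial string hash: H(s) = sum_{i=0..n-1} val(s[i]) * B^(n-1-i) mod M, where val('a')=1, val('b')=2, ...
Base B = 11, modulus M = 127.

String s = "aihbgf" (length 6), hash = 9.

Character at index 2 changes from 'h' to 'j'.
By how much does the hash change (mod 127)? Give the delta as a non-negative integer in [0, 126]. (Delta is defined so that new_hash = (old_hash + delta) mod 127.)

Answer: 122

Derivation:
Delta formula: (val(new) - val(old)) * B^(n-1-k) mod M
  val('j') - val('h') = 10 - 8 = 2
  B^(n-1-k) = 11^3 mod 127 = 61
  Delta = 2 * 61 mod 127 = 122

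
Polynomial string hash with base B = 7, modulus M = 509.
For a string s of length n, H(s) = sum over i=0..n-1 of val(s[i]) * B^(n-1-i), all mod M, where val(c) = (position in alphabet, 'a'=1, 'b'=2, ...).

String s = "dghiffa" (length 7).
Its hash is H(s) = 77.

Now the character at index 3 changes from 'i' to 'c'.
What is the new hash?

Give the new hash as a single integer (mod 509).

val('i') = 9, val('c') = 3
Position k = 3, exponent = n-1-k = 3
B^3 mod M = 7^3 mod 509 = 343
Delta = (3 - 9) * 343 mod 509 = 487
New hash = (77 + 487) mod 509 = 55

Answer: 55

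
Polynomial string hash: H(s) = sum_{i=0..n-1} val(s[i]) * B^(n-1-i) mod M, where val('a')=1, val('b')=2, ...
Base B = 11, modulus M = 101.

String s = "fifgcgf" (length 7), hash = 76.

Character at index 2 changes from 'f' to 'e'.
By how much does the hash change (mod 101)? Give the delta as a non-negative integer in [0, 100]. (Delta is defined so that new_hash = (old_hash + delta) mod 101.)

Answer: 4

Derivation:
Delta formula: (val(new) - val(old)) * B^(n-1-k) mod M
  val('e') - val('f') = 5 - 6 = -1
  B^(n-1-k) = 11^4 mod 101 = 97
  Delta = -1 * 97 mod 101 = 4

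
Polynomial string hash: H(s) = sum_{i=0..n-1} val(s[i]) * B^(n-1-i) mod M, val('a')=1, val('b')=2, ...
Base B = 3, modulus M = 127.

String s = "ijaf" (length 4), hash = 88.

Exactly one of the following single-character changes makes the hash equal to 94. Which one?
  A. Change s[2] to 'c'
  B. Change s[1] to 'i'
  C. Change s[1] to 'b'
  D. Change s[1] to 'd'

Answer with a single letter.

Option A: s[2]='a'->'c', delta=(3-1)*3^1 mod 127 = 6, hash=88+6 mod 127 = 94 <-- target
Option B: s[1]='j'->'i', delta=(9-10)*3^2 mod 127 = 118, hash=88+118 mod 127 = 79
Option C: s[1]='j'->'b', delta=(2-10)*3^2 mod 127 = 55, hash=88+55 mod 127 = 16
Option D: s[1]='j'->'d', delta=(4-10)*3^2 mod 127 = 73, hash=88+73 mod 127 = 34

Answer: A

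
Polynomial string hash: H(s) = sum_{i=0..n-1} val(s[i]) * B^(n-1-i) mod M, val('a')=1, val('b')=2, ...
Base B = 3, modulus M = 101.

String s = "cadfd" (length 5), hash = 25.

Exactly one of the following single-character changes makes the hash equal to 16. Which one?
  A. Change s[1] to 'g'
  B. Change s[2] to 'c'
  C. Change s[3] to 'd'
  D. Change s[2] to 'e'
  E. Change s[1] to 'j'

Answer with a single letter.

Answer: B

Derivation:
Option A: s[1]='a'->'g', delta=(7-1)*3^3 mod 101 = 61, hash=25+61 mod 101 = 86
Option B: s[2]='d'->'c', delta=(3-4)*3^2 mod 101 = 92, hash=25+92 mod 101 = 16 <-- target
Option C: s[3]='f'->'d', delta=(4-6)*3^1 mod 101 = 95, hash=25+95 mod 101 = 19
Option D: s[2]='d'->'e', delta=(5-4)*3^2 mod 101 = 9, hash=25+9 mod 101 = 34
Option E: s[1]='a'->'j', delta=(10-1)*3^3 mod 101 = 41, hash=25+41 mod 101 = 66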